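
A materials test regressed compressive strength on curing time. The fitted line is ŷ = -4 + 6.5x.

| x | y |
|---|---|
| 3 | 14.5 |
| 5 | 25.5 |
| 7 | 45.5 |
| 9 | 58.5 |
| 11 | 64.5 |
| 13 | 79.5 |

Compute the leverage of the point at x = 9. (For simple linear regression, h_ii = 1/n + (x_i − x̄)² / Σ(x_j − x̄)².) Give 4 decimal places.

x̄ = (3 + 5 + 7 + 9 + 11 + 13)/6 = 8
Σ(x − x̄)² = 25 + 9 + 1 + 1 + 9 + 25 = 70
h = 1/6 + (1)²/70 = 0.166667 + 0.0142857 = 0.1810

h = 0.1810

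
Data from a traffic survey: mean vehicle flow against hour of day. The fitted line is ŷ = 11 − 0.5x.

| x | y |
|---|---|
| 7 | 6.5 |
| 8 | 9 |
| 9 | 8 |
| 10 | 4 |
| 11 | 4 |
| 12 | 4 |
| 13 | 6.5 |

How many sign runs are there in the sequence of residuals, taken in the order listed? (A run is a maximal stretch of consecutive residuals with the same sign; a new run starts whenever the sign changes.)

4 runs

x=7: ŷ = 11 − 0.5·7 = 7.5; r = 6.5 − 7.5 = -1
x=8: ŷ = 11 − 0.5·8 = 7; r = 9 − 7 = 2
x=9: ŷ = 11 − 0.5·9 = 6.5; r = 8 − 6.5 = 1.5
x=10: ŷ = 11 − 0.5·10 = 6; r = 4 − 6 = -2
x=11: ŷ = 11 − 0.5·11 = 5.5; r = 4 − 5.5 = -1.5
x=12: ŷ = 11 − 0.5·12 = 5; r = 4 − 5 = -1
x=13: ŷ = 11 − 0.5·13 = 4.5; r = 6.5 − 4.5 = 2
Signs: − + + − − − +
Runs: −×1, +×2, −×3, +×1 → 4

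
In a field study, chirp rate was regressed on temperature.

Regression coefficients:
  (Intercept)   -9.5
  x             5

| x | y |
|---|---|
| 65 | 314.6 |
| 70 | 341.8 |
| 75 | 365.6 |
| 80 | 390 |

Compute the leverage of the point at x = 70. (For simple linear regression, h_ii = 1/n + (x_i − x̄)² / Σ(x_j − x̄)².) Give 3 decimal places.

x̄ = (65 + 70 + 75 + 80)/4 = 72.5
Σ(x − x̄)² = 56.25 + 6.25 + 6.25 + 56.25 = 125
h = 1/4 + (-2.5)²/125 = 0.25 + 0.05 = 0.300

h = 0.300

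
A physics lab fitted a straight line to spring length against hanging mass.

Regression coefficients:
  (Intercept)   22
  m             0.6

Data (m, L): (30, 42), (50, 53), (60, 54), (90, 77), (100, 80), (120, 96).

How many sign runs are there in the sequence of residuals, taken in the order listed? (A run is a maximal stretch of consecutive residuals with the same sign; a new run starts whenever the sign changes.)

5 runs

m=30: ŷ = 22 + 0.6·30 = 40; e = 42 − 40 = 2
m=50: ŷ = 22 + 0.6·50 = 52; e = 53 − 52 = 1
m=60: ŷ = 22 + 0.6·60 = 58; e = 54 − 58 = -4
m=90: ŷ = 22 + 0.6·90 = 76; e = 77 − 76 = 1
m=100: ŷ = 22 + 0.6·100 = 82; e = 80 − 82 = -2
m=120: ŷ = 22 + 0.6·120 = 94; e = 96 − 94 = 2
Signs: + + − + − +
Runs: +×2, −×1, +×1, −×1, +×1 → 5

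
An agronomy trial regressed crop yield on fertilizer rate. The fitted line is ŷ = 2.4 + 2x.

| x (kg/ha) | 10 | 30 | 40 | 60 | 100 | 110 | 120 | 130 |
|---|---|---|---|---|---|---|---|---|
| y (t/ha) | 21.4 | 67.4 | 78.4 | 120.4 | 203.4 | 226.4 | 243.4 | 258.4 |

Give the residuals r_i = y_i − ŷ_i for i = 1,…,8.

-1, 5, -4, -2, 1, 4, 1, -4

x=10: ŷ = 2.4 + 2·10 = 22.4; r = 21.4 − 22.4 = -1
x=30: ŷ = 2.4 + 2·30 = 62.4; r = 67.4 − 62.4 = 5
x=40: ŷ = 2.4 + 2·40 = 82.4; r = 78.4 − 82.4 = -4
x=60: ŷ = 2.4 + 2·60 = 122.4; r = 120.4 − 122.4 = -2
x=100: ŷ = 2.4 + 2·100 = 202.4; r = 203.4 − 202.4 = 1
x=110: ŷ = 2.4 + 2·110 = 222.4; r = 226.4 − 222.4 = 4
x=120: ŷ = 2.4 + 2·120 = 242.4; r = 243.4 − 242.4 = 1
x=130: ŷ = 2.4 + 2·130 = 262.4; r = 258.4 − 262.4 = -4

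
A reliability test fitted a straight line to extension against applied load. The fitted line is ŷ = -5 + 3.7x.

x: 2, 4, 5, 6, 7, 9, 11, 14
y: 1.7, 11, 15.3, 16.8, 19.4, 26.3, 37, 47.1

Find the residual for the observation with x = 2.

e = -0.7

ŷ = -5 + 3.7·2 = 2.4
e = 1.7 − 2.4 = -0.7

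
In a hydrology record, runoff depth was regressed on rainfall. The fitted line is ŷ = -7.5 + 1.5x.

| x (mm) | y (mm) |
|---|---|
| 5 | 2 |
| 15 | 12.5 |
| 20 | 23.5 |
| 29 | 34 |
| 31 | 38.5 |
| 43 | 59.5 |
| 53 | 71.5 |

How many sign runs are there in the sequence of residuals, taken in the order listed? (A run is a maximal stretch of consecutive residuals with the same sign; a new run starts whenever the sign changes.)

x=5: ŷ = -7.5 + 1.5·5 = 0; r = 2 − 0 = 2
x=15: ŷ = -7.5 + 1.5·15 = 15; r = 12.5 − 15 = -2.5
x=20: ŷ = -7.5 + 1.5·20 = 22.5; r = 23.5 − 22.5 = 1
x=29: ŷ = -7.5 + 1.5·29 = 36; r = 34 − 36 = -2
x=31: ŷ = -7.5 + 1.5·31 = 39; r = 38.5 − 39 = -0.5
x=43: ŷ = -7.5 + 1.5·43 = 57; r = 59.5 − 57 = 2.5
x=53: ŷ = -7.5 + 1.5·53 = 72; r = 71.5 − 72 = -0.5
Signs: + − + − − + −
Runs: +×1, −×1, +×1, −×2, +×1, −×1 → 6

6 runs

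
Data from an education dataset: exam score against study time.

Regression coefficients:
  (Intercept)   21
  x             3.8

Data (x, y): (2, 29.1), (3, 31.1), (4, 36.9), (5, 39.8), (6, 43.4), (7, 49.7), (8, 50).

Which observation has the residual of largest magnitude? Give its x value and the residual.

x = 7, r = 2.1

x=2: ŷ = 21 + 3.8·2 = 28.6; r = 29.1 − 28.6 = 0.5
x=3: ŷ = 21 + 3.8·3 = 32.4; r = 31.1 − 32.4 = -1.3
x=4: ŷ = 21 + 3.8·4 = 36.2; r = 36.9 − 36.2 = 0.7
x=5: ŷ = 21 + 3.8·5 = 40; r = 39.8 − 40 = -0.2
x=6: ŷ = 21 + 3.8·6 = 43.8; r = 43.4 − 43.8 = -0.4
x=7: ŷ = 21 + 3.8·7 = 47.6; r = 49.7 − 47.6 = 2.1
x=8: ŷ = 21 + 3.8·8 = 51.4; r = 50 − 51.4 = -1.4
Largest |r| is 2.1 at x = 7, residual 2.1.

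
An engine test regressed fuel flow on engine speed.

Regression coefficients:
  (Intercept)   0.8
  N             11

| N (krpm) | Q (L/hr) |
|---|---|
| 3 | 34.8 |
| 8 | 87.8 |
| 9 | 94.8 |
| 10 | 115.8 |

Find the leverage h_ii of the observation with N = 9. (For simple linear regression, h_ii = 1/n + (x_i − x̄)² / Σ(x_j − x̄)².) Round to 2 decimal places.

N̄ = (3 + 8 + 9 + 10)/4 = 7.5
Σ(N − N̄)² = 20.25 + 0.25 + 2.25 + 6.25 = 29
h = 1/4 + (1.5)²/29 = 0.25 + 0.0775862 = 0.33

h = 0.33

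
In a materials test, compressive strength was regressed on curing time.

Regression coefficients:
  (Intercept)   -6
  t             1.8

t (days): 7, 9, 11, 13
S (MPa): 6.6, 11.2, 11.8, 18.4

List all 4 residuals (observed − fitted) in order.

t=7: Ŝ = -6 + 1.8·7 = 6.6; r = 6.6 − 6.6 = 0
t=9: Ŝ = -6 + 1.8·9 = 10.2; r = 11.2 − 10.2 = 1
t=11: Ŝ = -6 + 1.8·11 = 13.8; r = 11.8 − 13.8 = -2
t=13: Ŝ = -6 + 1.8·13 = 17.4; r = 18.4 − 17.4 = 1

0, 1, -2, 1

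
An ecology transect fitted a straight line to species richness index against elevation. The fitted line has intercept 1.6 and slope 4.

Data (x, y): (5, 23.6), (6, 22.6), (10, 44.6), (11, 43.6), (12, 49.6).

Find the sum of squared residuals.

SSE = 26

x=5: ŷ = 1.6 + 4·5 = 21.6; e = 23.6 − 21.6 = 2
x=6: ŷ = 1.6 + 4·6 = 25.6; e = 22.6 − 25.6 = -3
x=10: ŷ = 1.6 + 4·10 = 41.6; e = 44.6 − 41.6 = 3
x=11: ŷ = 1.6 + 4·11 = 45.6; e = 43.6 − 45.6 = -2
x=12: ŷ = 1.6 + 4·12 = 49.6; e = 49.6 − 49.6 = 0
SSE = 4 + 9 + 9 + 4 + 0 = 26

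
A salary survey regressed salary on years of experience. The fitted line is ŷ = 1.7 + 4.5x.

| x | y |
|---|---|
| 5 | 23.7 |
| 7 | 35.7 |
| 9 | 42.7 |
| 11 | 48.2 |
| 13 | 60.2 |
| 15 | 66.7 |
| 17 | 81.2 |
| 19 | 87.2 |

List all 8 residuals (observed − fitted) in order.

x=5: ŷ = 1.7 + 4.5·5 = 24.2; e = 23.7 − 24.2 = -0.5
x=7: ŷ = 1.7 + 4.5·7 = 33.2; e = 35.7 − 33.2 = 2.5
x=9: ŷ = 1.7 + 4.5·9 = 42.2; e = 42.7 − 42.2 = 0.5
x=11: ŷ = 1.7 + 4.5·11 = 51.2; e = 48.2 − 51.2 = -3
x=13: ŷ = 1.7 + 4.5·13 = 60.2; e = 60.2 − 60.2 = 0
x=15: ŷ = 1.7 + 4.5·15 = 69.2; e = 66.7 − 69.2 = -2.5
x=17: ŷ = 1.7 + 4.5·17 = 78.2; e = 81.2 − 78.2 = 3
x=19: ŷ = 1.7 + 4.5·19 = 87.2; e = 87.2 − 87.2 = 0

-0.5, 2.5, 0.5, -3, 0, -2.5, 3, 0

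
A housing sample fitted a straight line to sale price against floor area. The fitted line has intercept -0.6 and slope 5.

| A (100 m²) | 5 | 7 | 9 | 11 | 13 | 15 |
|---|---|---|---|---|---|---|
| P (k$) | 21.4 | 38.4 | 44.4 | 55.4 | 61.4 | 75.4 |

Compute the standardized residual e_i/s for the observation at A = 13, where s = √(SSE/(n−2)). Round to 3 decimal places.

A=5: P̂ = -0.6 + 5·5 = 24.4; e = 21.4 − 24.4 = -3
A=7: P̂ = -0.6 + 5·7 = 34.4; e = 38.4 − 34.4 = 4
A=9: P̂ = -0.6 + 5·9 = 44.4; e = 44.4 − 44.4 = 0
A=11: P̂ = -0.6 + 5·11 = 54.4; e = 55.4 − 54.4 = 1
A=13: P̂ = -0.6 + 5·13 = 64.4; e = 61.4 − 64.4 = -3
A=15: P̂ = -0.6 + 5·15 = 74.4; e = 75.4 − 74.4 = 1
SSE = 9 + 16 + 0 + 1 + 9 + 1 = 36
s = √(36/4) = 3
e/s = -3 / 3 = -1.000

-1.000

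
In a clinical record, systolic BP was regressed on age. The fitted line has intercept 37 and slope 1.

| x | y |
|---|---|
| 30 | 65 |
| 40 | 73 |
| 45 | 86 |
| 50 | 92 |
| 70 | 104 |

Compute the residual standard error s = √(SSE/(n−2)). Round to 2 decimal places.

x=30: ŷ = 37 + 30 = 67; r = 65 − 67 = -2
x=40: ŷ = 37 + 40 = 77; r = 73 − 77 = -4
x=45: ŷ = 37 + 45 = 82; r = 86 − 82 = 4
x=50: ŷ = 37 + 50 = 87; r = 92 − 87 = 5
x=70: ŷ = 37 + 70 = 107; r = 104 − 107 = -3
SSE = 4 + 16 + 16 + 25 + 9 = 70
s = √(70/3) = √23.3333 ≈ 4.83

s = 4.83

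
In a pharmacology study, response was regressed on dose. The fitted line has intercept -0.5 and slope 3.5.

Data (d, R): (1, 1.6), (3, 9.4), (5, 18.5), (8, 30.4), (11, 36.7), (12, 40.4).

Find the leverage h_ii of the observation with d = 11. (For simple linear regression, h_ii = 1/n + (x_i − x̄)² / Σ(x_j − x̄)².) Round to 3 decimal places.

h = 0.360

d̄ = (1 + 3 + 5 + 8 + 11 + 12)/6 = 6.66667
Σ(d − d̄)² = 32.1111 + 13.4444 + 2.77778 + 1.77778 + 18.7778 + 28.4444 = 97.3333
h = 1/6 + (4.33333)²/97.3333 = 0.166667 + 0.192922 = 0.360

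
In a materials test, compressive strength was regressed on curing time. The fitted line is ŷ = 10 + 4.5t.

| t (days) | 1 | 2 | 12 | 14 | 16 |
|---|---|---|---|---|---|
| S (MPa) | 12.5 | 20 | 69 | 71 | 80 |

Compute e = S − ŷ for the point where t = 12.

e = 5

ŷ = 10 + 4.5·12 = 64
e = 69 − 64 = 5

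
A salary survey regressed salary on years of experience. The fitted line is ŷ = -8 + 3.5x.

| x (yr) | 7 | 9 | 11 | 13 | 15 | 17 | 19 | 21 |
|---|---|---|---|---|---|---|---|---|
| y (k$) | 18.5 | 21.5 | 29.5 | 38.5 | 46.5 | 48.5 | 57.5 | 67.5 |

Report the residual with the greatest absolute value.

r = -3

x=7: ŷ = -8 + 3.5·7 = 16.5; r = 18.5 − 16.5 = 2
x=9: ŷ = -8 + 3.5·9 = 23.5; r = 21.5 − 23.5 = -2
x=11: ŷ = -8 + 3.5·11 = 30.5; r = 29.5 − 30.5 = -1
x=13: ŷ = -8 + 3.5·13 = 37.5; r = 38.5 − 37.5 = 1
x=15: ŷ = -8 + 3.5·15 = 44.5; r = 46.5 − 44.5 = 2
x=17: ŷ = -8 + 3.5·17 = 51.5; r = 48.5 − 51.5 = -3
x=19: ŷ = -8 + 3.5·19 = 58.5; r = 57.5 − 58.5 = -1
x=21: ŷ = -8 + 3.5·21 = 65.5; r = 67.5 − 65.5 = 2
Largest |r| is 3 at x = 17, residual -3.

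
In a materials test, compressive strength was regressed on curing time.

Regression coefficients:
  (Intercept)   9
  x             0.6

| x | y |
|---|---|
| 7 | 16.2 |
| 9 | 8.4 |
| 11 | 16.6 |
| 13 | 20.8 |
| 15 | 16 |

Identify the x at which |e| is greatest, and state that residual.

x=7: ŷ = 9 + 0.6·7 = 13.2; e = 16.2 − 13.2 = 3
x=9: ŷ = 9 + 0.6·9 = 14.4; e = 8.4 − 14.4 = -6
x=11: ŷ = 9 + 0.6·11 = 15.6; e = 16.6 − 15.6 = 1
x=13: ŷ = 9 + 0.6·13 = 16.8; e = 20.8 − 16.8 = 4
x=15: ŷ = 9 + 0.6·15 = 18; e = 16 − 18 = -2
Largest |e| is 6 at x = 9, residual -6.

x = 9, e = -6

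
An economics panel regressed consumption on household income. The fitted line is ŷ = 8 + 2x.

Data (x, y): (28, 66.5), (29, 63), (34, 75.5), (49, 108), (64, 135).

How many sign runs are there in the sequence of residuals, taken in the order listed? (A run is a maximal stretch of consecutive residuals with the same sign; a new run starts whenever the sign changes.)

4 runs

x=28: ŷ = 8 + 2·28 = 64; r = 66.5 − 64 = 2.5
x=29: ŷ = 8 + 2·29 = 66; r = 63 − 66 = -3
x=34: ŷ = 8 + 2·34 = 76; r = 75.5 − 76 = -0.5
x=49: ŷ = 8 + 2·49 = 106; r = 108 − 106 = 2
x=64: ŷ = 8 + 2·64 = 136; r = 135 − 136 = -1
Signs: + − − + −
Runs: +×1, −×2, +×1, −×1 → 4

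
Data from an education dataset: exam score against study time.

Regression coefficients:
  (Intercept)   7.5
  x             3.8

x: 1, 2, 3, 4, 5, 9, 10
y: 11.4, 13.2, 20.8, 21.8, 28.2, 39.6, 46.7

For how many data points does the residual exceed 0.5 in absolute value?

6

x=1: ŷ = 7.5 + 3.8·1 = 11.3; r = 11.4 − 11.3 = 0.1
x=2: ŷ = 7.5 + 3.8·2 = 15.1; r = 13.2 − 15.1 = -1.9
x=3: ŷ = 7.5 + 3.8·3 = 18.9; r = 20.8 − 18.9 = 1.9
x=4: ŷ = 7.5 + 3.8·4 = 22.7; r = 21.8 − 22.7 = -0.9
x=5: ŷ = 7.5 + 3.8·5 = 26.5; r = 28.2 − 26.5 = 1.7
x=9: ŷ = 7.5 + 3.8·9 = 41.7; r = 39.6 − 41.7 = -2.1
x=10: ŷ = 7.5 + 3.8·10 = 45.5; r = 46.7 − 45.5 = 1.2
|r| > 0.5: x=2 (|r|=1.9), x=3 (|r|=1.9), x=4 (|r|=0.9), x=5 (|r|=1.7), x=9 (|r|=2.1), x=10 (|r|=1.2) → 6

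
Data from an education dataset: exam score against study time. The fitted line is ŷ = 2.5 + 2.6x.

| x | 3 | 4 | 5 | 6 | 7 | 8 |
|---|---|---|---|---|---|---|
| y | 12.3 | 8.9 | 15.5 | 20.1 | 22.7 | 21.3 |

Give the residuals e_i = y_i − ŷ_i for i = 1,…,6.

2, -4, 0, 2, 2, -2

x=3: ŷ = 2.5 + 2.6·3 = 10.3; e = 12.3 − 10.3 = 2
x=4: ŷ = 2.5 + 2.6·4 = 12.9; e = 8.9 − 12.9 = -4
x=5: ŷ = 2.5 + 2.6·5 = 15.5; e = 15.5 − 15.5 = 0
x=6: ŷ = 2.5 + 2.6·6 = 18.1; e = 20.1 − 18.1 = 2
x=7: ŷ = 2.5 + 2.6·7 = 20.7; e = 22.7 − 20.7 = 2
x=8: ŷ = 2.5 + 2.6·8 = 23.3; e = 21.3 − 23.3 = -2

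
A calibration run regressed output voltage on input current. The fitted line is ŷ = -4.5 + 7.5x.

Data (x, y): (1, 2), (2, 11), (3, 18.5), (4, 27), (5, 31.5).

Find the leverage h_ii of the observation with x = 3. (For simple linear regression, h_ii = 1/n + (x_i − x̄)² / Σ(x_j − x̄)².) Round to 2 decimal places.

x̄ = (1 + 2 + 3 + 4 + 5)/5 = 3
Σ(x − x̄)² = 4 + 1 + 0 + 1 + 4 = 10
h = 1/5 + (0)²/10 = 0.2 + 0 = 0.20

h = 0.20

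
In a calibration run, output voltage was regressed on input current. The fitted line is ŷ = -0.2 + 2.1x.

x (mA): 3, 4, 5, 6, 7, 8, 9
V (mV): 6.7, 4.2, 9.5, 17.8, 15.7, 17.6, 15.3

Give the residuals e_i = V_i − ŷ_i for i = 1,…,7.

x=3: ŷ = -0.2 + 2.1·3 = 6.1; e = 6.7 − 6.1 = 0.6
x=4: ŷ = -0.2 + 2.1·4 = 8.2; e = 4.2 − 8.2 = -4
x=5: ŷ = -0.2 + 2.1·5 = 10.3; e = 9.5 − 10.3 = -0.8
x=6: ŷ = -0.2 + 2.1·6 = 12.4; e = 17.8 − 12.4 = 5.4
x=7: ŷ = -0.2 + 2.1·7 = 14.5; e = 15.7 − 14.5 = 1.2
x=8: ŷ = -0.2 + 2.1·8 = 16.6; e = 17.6 − 16.6 = 1
x=9: ŷ = -0.2 + 2.1·9 = 18.7; e = 15.3 − 18.7 = -3.4

0.6, -4, -0.8, 5.4, 1.2, 1, -3.4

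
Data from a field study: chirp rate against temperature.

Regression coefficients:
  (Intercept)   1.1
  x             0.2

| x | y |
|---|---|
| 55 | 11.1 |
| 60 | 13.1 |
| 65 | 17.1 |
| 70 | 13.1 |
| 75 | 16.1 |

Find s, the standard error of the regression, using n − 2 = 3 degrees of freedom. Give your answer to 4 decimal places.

x=55: ŷ = 1.1 + 0.2·55 = 12.1; e = 11.1 − 12.1 = -1
x=60: ŷ = 1.1 + 0.2·60 = 13.1; e = 13.1 − 13.1 = 0
x=65: ŷ = 1.1 + 0.2·65 = 14.1; e = 17.1 − 14.1 = 3
x=70: ŷ = 1.1 + 0.2·70 = 15.1; e = 13.1 − 15.1 = -2
x=75: ŷ = 1.1 + 0.2·75 = 16.1; e = 16.1 − 16.1 = 0
SSE = 1 + 0 + 9 + 4 + 0 = 14
s = √(14/3) = √4.66667 ≈ 2.1602

s = 2.1602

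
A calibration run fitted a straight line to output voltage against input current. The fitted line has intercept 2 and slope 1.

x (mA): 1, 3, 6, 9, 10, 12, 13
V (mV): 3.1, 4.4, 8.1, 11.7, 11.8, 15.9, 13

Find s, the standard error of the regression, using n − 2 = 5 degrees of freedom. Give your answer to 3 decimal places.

x=1: ŷ = 2 + 1 = 3; r = 3.1 − 3 = 0.1
x=3: ŷ = 2 + 3 = 5; r = 4.4 − 5 = -0.6
x=6: ŷ = 2 + 6 = 8; r = 8.1 − 8 = 0.1
x=9: ŷ = 2 + 9 = 11; r = 11.7 − 11 = 0.7
x=10: ŷ = 2 + 10 = 12; r = 11.8 − 12 = -0.2
x=12: ŷ = 2 + 12 = 14; r = 15.9 − 14 = 1.9
x=13: ŷ = 2 + 13 = 15; r = 13 − 15 = -2
SSE = 0.01 + 0.36 + 0.01 + 0.49 + 0.04 + 3.61 + 4 = 8.52
s = √(8.52/5) = √1.704 ≈ 1.305

s = 1.305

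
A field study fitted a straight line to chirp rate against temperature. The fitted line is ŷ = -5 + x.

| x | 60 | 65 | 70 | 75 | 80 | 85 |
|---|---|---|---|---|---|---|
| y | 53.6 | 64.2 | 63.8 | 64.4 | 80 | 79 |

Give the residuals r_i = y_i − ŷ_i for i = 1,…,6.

-1.4, 4.2, -1.2, -5.6, 5, -1

x=60: ŷ = -5 + 60 = 55; r = 53.6 − 55 = -1.4
x=65: ŷ = -5 + 65 = 60; r = 64.2 − 60 = 4.2
x=70: ŷ = -5 + 70 = 65; r = 63.8 − 65 = -1.2
x=75: ŷ = -5 + 75 = 70; r = 64.4 − 70 = -5.6
x=80: ŷ = -5 + 80 = 75; r = 80 − 75 = 5
x=85: ŷ = -5 + 85 = 80; r = 79 − 80 = -1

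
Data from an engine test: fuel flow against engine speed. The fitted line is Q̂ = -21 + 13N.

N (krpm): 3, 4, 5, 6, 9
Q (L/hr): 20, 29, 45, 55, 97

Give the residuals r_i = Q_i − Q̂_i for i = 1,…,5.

N=3: Q̂ = -21 + 13·3 = 18; r = 20 − 18 = 2
N=4: Q̂ = -21 + 13·4 = 31; r = 29 − 31 = -2
N=5: Q̂ = -21 + 13·5 = 44; r = 45 − 44 = 1
N=6: Q̂ = -21 + 13·6 = 57; r = 55 − 57 = -2
N=9: Q̂ = -21 + 13·9 = 96; r = 97 − 96 = 1

2, -2, 1, -2, 1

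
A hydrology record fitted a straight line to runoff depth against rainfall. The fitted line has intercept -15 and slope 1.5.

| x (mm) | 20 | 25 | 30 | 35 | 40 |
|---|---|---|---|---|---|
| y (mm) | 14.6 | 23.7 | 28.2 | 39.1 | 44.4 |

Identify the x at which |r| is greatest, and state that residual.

x=20: ŷ = -15 + 1.5·20 = 15; r = 14.6 − 15 = -0.4
x=25: ŷ = -15 + 1.5·25 = 22.5; r = 23.7 − 22.5 = 1.2
x=30: ŷ = -15 + 1.5·30 = 30; r = 28.2 − 30 = -1.8
x=35: ŷ = -15 + 1.5·35 = 37.5; r = 39.1 − 37.5 = 1.6
x=40: ŷ = -15 + 1.5·40 = 45; r = 44.4 − 45 = -0.6
Largest |r| is 1.8 at x = 30, residual -1.8.

x = 30, r = -1.8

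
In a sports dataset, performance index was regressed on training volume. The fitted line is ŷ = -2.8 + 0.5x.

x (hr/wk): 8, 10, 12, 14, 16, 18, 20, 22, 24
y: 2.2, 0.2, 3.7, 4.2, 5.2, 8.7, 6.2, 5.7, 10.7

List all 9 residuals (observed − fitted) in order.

1, -2, 0.5, 0, 0, 2.5, -1, -2.5, 1.5

x=8: ŷ = -2.8 + 0.5·8 = 1.2; r = 2.2 − 1.2 = 1
x=10: ŷ = -2.8 + 0.5·10 = 2.2; r = 0.2 − 2.2 = -2
x=12: ŷ = -2.8 + 0.5·12 = 3.2; r = 3.7 − 3.2 = 0.5
x=14: ŷ = -2.8 + 0.5·14 = 4.2; r = 4.2 − 4.2 = 0
x=16: ŷ = -2.8 + 0.5·16 = 5.2; r = 5.2 − 5.2 = 0
x=18: ŷ = -2.8 + 0.5·18 = 6.2; r = 8.7 − 6.2 = 2.5
x=20: ŷ = -2.8 + 0.5·20 = 7.2; r = 6.2 − 7.2 = -1
x=22: ŷ = -2.8 + 0.5·22 = 8.2; r = 5.7 − 8.2 = -2.5
x=24: ŷ = -2.8 + 0.5·24 = 9.2; r = 10.7 − 9.2 = 1.5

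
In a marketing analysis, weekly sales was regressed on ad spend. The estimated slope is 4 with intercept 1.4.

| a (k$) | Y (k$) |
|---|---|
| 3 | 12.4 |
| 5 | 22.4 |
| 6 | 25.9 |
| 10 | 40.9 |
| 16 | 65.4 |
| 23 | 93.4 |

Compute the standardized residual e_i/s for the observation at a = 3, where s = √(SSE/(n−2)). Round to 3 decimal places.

-1.265

a=3: ŷ = 1.4 + 4·3 = 13.4; e = 12.4 − 13.4 = -1
a=5: ŷ = 1.4 + 4·5 = 21.4; e = 22.4 − 21.4 = 1
a=6: ŷ = 1.4 + 4·6 = 25.4; e = 25.9 − 25.4 = 0.5
a=10: ŷ = 1.4 + 4·10 = 41.4; e = 40.9 − 41.4 = -0.5
a=16: ŷ = 1.4 + 4·16 = 65.4; e = 65.4 − 65.4 = 0
a=23: ŷ = 1.4 + 4·23 = 93.4; e = 93.4 − 93.4 = 0
SSE = 1 + 1 + 0.25 + 0.25 + 0 + 0 = 2.5
s = √(2.5/4) = 0.790569
e/s = -1 / 0.790569 = -1.265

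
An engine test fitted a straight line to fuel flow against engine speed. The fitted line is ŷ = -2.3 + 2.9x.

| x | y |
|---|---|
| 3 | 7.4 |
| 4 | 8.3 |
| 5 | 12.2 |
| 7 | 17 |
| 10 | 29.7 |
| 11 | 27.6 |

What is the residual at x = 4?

ŷ = -2.3 + 2.9·4 = 9.3
r = 8.3 − 9.3 = -1

r = -1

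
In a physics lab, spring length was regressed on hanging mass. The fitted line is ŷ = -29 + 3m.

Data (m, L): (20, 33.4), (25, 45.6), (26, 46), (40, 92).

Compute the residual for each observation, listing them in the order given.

m=20: ŷ = -29 + 3·20 = 31; e = 33.4 − 31 = 2.4
m=25: ŷ = -29 + 3·25 = 46; e = 45.6 − 46 = -0.4
m=26: ŷ = -29 + 3·26 = 49; e = 46 − 49 = -3
m=40: ŷ = -29 + 3·40 = 91; e = 92 − 91 = 1

2.4, -0.4, -3, 1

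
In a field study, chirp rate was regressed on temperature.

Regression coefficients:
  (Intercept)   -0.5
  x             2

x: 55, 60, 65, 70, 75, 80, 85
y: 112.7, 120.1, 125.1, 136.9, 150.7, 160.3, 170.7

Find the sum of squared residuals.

SSE = 40.24

x=55: ŷ = -0.5 + 2·55 = 109.5; e = 112.7 − 109.5 = 3.2
x=60: ŷ = -0.5 + 2·60 = 119.5; e = 120.1 − 119.5 = 0.6
x=65: ŷ = -0.5 + 2·65 = 129.5; e = 125.1 − 129.5 = -4.4
x=70: ŷ = -0.5 + 2·70 = 139.5; e = 136.9 − 139.5 = -2.6
x=75: ŷ = -0.5 + 2·75 = 149.5; e = 150.7 − 149.5 = 1.2
x=80: ŷ = -0.5 + 2·80 = 159.5; e = 160.3 − 159.5 = 0.8
x=85: ŷ = -0.5 + 2·85 = 169.5; e = 170.7 − 169.5 = 1.2
SSE = 10.24 + 0.36 + 19.36 + 6.76 + 1.44 + 0.64 + 1.44 = 40.24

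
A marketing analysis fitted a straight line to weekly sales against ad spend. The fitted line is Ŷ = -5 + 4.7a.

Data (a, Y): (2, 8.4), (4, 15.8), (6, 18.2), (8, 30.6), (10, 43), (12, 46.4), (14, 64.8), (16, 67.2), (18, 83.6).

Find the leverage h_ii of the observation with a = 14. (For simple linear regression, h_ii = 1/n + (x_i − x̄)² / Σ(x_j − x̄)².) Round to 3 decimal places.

h = 0.178

ā = (2 + 4 + 6 + 8 + 10 + 12 + 14 + 16 + 18)/9 = 10
Σ(a − ā)² = 64 + 36 + 16 + 4 + 0 + 4 + 16 + 36 + 64 = 240
h = 1/9 + (4)²/240 = 0.111111 + 0.0666667 = 0.178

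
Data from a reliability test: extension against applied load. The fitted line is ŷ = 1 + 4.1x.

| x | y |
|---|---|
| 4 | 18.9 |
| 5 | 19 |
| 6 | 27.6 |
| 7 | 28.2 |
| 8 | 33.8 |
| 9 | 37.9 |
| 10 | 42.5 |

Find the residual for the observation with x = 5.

ŷ = 1 + 4.1·5 = 21.5
r = 19 − 21.5 = -2.5

r = -2.5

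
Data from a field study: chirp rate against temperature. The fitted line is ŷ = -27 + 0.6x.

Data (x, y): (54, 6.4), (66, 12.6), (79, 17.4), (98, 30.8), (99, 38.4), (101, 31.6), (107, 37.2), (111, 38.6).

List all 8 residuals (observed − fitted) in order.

x=54: ŷ = -27 + 0.6·54 = 5.4; e = 6.4 − 5.4 = 1
x=66: ŷ = -27 + 0.6·66 = 12.6; e = 12.6 − 12.6 = 0
x=79: ŷ = -27 + 0.6·79 = 20.4; e = 17.4 − 20.4 = -3
x=98: ŷ = -27 + 0.6·98 = 31.8; e = 30.8 − 31.8 = -1
x=99: ŷ = -27 + 0.6·99 = 32.4; e = 38.4 − 32.4 = 6
x=101: ŷ = -27 + 0.6·101 = 33.6; e = 31.6 − 33.6 = -2
x=107: ŷ = -27 + 0.6·107 = 37.2; e = 37.2 − 37.2 = 0
x=111: ŷ = -27 + 0.6·111 = 39.6; e = 38.6 − 39.6 = -1

1, 0, -3, -1, 6, -2, 0, -1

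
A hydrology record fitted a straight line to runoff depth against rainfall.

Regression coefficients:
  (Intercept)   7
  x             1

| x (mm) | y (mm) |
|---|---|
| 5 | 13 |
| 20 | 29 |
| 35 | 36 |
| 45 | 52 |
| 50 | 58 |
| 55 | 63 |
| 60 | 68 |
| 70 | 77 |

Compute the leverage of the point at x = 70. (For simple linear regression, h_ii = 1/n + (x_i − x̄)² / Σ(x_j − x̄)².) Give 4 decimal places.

x̄ = (5 + 20 + 35 + 45 + 50 + 55 + 60 + 70)/8 = 42.5
Σ(x − x̄)² = 1406.25 + 506.25 + 56.25 + 6.25 + 56.25 + 156.25 + 306.25 + 756.25 = 3250
h = 1/8 + (27.5)²/3250 = 0.125 + 0.232692 = 0.3577

h = 0.3577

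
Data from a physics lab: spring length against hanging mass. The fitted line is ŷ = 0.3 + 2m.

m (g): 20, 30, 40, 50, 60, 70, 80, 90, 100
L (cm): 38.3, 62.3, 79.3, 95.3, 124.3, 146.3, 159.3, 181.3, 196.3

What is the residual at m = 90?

r = 1

ŷ = 0.3 + 2·90 = 180.3
r = 181.3 − 180.3 = 1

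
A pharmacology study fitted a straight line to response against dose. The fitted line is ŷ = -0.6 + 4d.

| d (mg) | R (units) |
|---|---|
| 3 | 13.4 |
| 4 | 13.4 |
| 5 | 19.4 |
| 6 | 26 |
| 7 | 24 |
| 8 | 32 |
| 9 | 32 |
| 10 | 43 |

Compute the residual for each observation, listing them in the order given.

2, -2, 0, 2.6, -3.4, 0.6, -3.4, 3.6

d=3: ŷ = -0.6 + 4·3 = 11.4; e = 13.4 − 11.4 = 2
d=4: ŷ = -0.6 + 4·4 = 15.4; e = 13.4 − 15.4 = -2
d=5: ŷ = -0.6 + 4·5 = 19.4; e = 19.4 − 19.4 = 0
d=6: ŷ = -0.6 + 4·6 = 23.4; e = 26 − 23.4 = 2.6
d=7: ŷ = -0.6 + 4·7 = 27.4; e = 24 − 27.4 = -3.4
d=8: ŷ = -0.6 + 4·8 = 31.4; e = 32 − 31.4 = 0.6
d=9: ŷ = -0.6 + 4·9 = 35.4; e = 32 − 35.4 = -3.4
d=10: ŷ = -0.6 + 4·10 = 39.4; e = 43 − 39.4 = 3.6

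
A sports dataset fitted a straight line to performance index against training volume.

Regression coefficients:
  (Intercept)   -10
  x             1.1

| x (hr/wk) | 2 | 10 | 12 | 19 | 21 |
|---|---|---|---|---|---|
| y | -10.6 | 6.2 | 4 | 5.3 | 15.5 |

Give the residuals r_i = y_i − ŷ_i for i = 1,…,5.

-2.8, 5.2, 0.8, -5.6, 2.4

x=2: ŷ = -10 + 1.1·2 = -7.8; r = -10.6 − (-7.8) = -2.8
x=10: ŷ = -10 + 1.1·10 = 1; r = 6.2 − 1 = 5.2
x=12: ŷ = -10 + 1.1·12 = 3.2; r = 4 − 3.2 = 0.8
x=19: ŷ = -10 + 1.1·19 = 10.9; r = 5.3 − 10.9 = -5.6
x=21: ŷ = -10 + 1.1·21 = 13.1; r = 15.5 − 13.1 = 2.4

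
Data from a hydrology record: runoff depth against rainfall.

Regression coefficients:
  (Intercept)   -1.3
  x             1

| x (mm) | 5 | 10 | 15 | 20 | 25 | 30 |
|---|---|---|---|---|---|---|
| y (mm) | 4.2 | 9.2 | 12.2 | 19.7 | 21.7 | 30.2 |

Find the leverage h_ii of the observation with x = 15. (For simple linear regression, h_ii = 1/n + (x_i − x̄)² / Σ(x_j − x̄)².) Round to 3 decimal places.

x̄ = (5 + 10 + 15 + 20 + 25 + 30)/6 = 17.5
Σ(x − x̄)² = 156.25 + 56.25 + 6.25 + 6.25 + 56.25 + 156.25 = 437.5
h = 1/6 + (-2.5)²/437.5 = 0.166667 + 0.0142857 = 0.181

h = 0.181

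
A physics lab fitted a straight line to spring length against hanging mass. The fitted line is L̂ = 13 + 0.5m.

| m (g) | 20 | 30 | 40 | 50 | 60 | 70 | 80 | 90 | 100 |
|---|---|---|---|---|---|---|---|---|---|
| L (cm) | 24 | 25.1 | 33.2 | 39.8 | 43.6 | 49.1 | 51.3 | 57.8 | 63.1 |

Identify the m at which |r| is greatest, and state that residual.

m=20: L̂ = 13 + 0.5·20 = 23; r = 24 − 23 = 1
m=30: L̂ = 13 + 0.5·30 = 28; r = 25.1 − 28 = -2.9
m=40: L̂ = 13 + 0.5·40 = 33; r = 33.2 − 33 = 0.2
m=50: L̂ = 13 + 0.5·50 = 38; r = 39.8 − 38 = 1.8
m=60: L̂ = 13 + 0.5·60 = 43; r = 43.6 − 43 = 0.6
m=70: L̂ = 13 + 0.5·70 = 48; r = 49.1 − 48 = 1.1
m=80: L̂ = 13 + 0.5·80 = 53; r = 51.3 − 53 = -1.7
m=90: L̂ = 13 + 0.5·90 = 58; r = 57.8 − 58 = -0.2
m=100: L̂ = 13 + 0.5·100 = 63; r = 63.1 − 63 = 0.1
Largest |r| is 2.9 at m = 30, residual -2.9.

m = 30, r = -2.9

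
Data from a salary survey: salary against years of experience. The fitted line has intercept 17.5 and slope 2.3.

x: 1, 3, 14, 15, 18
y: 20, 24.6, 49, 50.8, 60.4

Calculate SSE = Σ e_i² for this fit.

x=1: ŷ = 17.5 + 2.3·1 = 19.8; e = 20 − 19.8 = 0.2
x=3: ŷ = 17.5 + 2.3·3 = 24.4; e = 24.6 − 24.4 = 0.2
x=14: ŷ = 17.5 + 2.3·14 = 49.7; e = 49 − 49.7 = -0.7
x=15: ŷ = 17.5 + 2.3·15 = 52; e = 50.8 − 52 = -1.2
x=18: ŷ = 17.5 + 2.3·18 = 58.9; e = 60.4 − 58.9 = 1.5
SSE = 0.04 + 0.04 + 0.49 + 1.44 + 2.25 = 4.26

SSE = 4.26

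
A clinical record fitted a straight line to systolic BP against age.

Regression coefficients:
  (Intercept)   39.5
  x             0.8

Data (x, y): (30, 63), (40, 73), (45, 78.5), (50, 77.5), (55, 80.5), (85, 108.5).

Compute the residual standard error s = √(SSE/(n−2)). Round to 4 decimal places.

x=30: ŷ = 39.5 + 0.8·30 = 63.5; e = 63 − 63.5 = -0.5
x=40: ŷ = 39.5 + 0.8·40 = 71.5; e = 73 − 71.5 = 1.5
x=45: ŷ = 39.5 + 0.8·45 = 75.5; e = 78.5 − 75.5 = 3
x=50: ŷ = 39.5 + 0.8·50 = 79.5; e = 77.5 − 79.5 = -2
x=55: ŷ = 39.5 + 0.8·55 = 83.5; e = 80.5 − 83.5 = -3
x=85: ŷ = 39.5 + 0.8·85 = 107.5; e = 108.5 − 107.5 = 1
SSE = 0.25 + 2.25 + 9 + 4 + 9 + 1 = 25.5
s = √(25.5/4) = √6.375 ≈ 2.5249

s = 2.5249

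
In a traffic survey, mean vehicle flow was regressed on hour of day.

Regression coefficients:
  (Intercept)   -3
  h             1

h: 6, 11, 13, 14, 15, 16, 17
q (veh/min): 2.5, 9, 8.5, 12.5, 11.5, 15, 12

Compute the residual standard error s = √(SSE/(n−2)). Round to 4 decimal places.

h=6: ŷ = -3 + 6 = 3; r = 2.5 − 3 = -0.5
h=11: ŷ = -3 + 11 = 8; r = 9 − 8 = 1
h=13: ŷ = -3 + 13 = 10; r = 8.5 − 10 = -1.5
h=14: ŷ = -3 + 14 = 11; r = 12.5 − 11 = 1.5
h=15: ŷ = -3 + 15 = 12; r = 11.5 − 12 = -0.5
h=16: ŷ = -3 + 16 = 13; r = 15 − 13 = 2
h=17: ŷ = -3 + 17 = 14; r = 12 − 14 = -2
SSE = 0.25 + 1 + 2.25 + 2.25 + 0.25 + 4 + 4 = 14
s = √(14/5) = √2.8 ≈ 1.6733

s = 1.6733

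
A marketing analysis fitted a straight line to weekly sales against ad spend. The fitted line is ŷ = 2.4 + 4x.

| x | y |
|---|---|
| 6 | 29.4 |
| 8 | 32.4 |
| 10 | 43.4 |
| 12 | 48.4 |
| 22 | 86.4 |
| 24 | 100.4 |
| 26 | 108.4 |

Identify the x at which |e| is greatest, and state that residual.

x=6: ŷ = 2.4 + 4·6 = 26.4; e = 29.4 − 26.4 = 3
x=8: ŷ = 2.4 + 4·8 = 34.4; e = 32.4 − 34.4 = -2
x=10: ŷ = 2.4 + 4·10 = 42.4; e = 43.4 − 42.4 = 1
x=12: ŷ = 2.4 + 4·12 = 50.4; e = 48.4 − 50.4 = -2
x=22: ŷ = 2.4 + 4·22 = 90.4; e = 86.4 − 90.4 = -4
x=24: ŷ = 2.4 + 4·24 = 98.4; e = 100.4 − 98.4 = 2
x=26: ŷ = 2.4 + 4·26 = 106.4; e = 108.4 − 106.4 = 2
Largest |e| is 4 at x = 22, residual -4.

x = 22, e = -4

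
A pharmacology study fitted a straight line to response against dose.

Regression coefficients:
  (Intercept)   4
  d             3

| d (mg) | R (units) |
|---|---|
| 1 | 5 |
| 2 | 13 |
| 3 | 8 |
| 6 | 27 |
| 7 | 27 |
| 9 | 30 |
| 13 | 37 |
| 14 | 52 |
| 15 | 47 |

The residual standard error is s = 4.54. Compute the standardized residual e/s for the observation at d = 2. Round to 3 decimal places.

ŷ = 4 + 3·2 = 10
e = 13 − 10 = 3
e/s = 3 / 4.54 = 0.661

0.661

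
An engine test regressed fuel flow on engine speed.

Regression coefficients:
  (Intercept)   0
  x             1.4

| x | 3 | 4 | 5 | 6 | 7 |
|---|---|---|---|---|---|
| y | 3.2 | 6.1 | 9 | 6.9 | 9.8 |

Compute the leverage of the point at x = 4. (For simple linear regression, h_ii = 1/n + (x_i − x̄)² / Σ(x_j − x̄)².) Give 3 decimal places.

h = 0.300

x̄ = (3 + 4 + 5 + 6 + 7)/5 = 5
Σ(x − x̄)² = 4 + 1 + 0 + 1 + 4 = 10
h = 1/5 + (-1)²/10 = 0.2 + 0.1 = 0.300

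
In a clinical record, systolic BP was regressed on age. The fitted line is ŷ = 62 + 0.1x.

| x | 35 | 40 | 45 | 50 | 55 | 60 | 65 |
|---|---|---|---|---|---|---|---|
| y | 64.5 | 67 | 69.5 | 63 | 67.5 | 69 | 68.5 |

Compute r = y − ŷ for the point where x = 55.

ŷ = 62 + 0.1·55 = 67.5
r = 67.5 − 67.5 = 0

r = 0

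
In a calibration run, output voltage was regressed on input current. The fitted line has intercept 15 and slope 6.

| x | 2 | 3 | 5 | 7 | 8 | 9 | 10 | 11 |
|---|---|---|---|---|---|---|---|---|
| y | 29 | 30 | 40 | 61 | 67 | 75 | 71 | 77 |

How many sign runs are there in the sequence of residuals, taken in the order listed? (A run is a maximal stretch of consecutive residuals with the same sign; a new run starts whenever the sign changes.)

4 runs

x=2: ŷ = 15 + 6·2 = 27; e = 29 − 27 = 2
x=3: ŷ = 15 + 6·3 = 33; e = 30 − 33 = -3
x=5: ŷ = 15 + 6·5 = 45; e = 40 − 45 = -5
x=7: ŷ = 15 + 6·7 = 57; e = 61 − 57 = 4
x=8: ŷ = 15 + 6·8 = 63; e = 67 − 63 = 4
x=9: ŷ = 15 + 6·9 = 69; e = 75 − 69 = 6
x=10: ŷ = 15 + 6·10 = 75; e = 71 − 75 = -4
x=11: ŷ = 15 + 6·11 = 81; e = 77 − 81 = -4
Signs: + − − + + + − −
Runs: +×1, −×2, +×3, −×2 → 4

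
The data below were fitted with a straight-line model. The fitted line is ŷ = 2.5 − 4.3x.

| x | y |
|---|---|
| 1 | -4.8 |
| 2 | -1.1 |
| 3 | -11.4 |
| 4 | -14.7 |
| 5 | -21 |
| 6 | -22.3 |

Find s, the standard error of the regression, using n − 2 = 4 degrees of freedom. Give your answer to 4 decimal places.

s = 3.1623

x=1: ŷ = 2.5 − 4.3·1 = -1.8; e = -4.8 − (-1.8) = -3
x=2: ŷ = 2.5 − 4.3·2 = -6.1; e = -1.1 − (-6.1) = 5
x=3: ŷ = 2.5 − 4.3·3 = -10.4; e = -11.4 − (-10.4) = -1
x=4: ŷ = 2.5 − 4.3·4 = -14.7; e = -14.7 − (-14.7) = 0
x=5: ŷ = 2.5 − 4.3·5 = -19; e = -21 − (-19) = -2
x=6: ŷ = 2.5 − 4.3·6 = -23.3; e = -22.3 − (-23.3) = 1
SSE = 9 + 25 + 1 + 0 + 4 + 1 = 40
s = √(40/4) = √10 ≈ 3.1623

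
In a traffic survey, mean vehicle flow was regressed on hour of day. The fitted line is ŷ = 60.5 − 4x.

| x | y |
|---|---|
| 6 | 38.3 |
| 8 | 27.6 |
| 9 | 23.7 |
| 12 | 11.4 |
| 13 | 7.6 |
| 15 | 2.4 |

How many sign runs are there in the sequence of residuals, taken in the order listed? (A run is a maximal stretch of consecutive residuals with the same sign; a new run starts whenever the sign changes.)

3 runs

x=6: ŷ = 60.5 − 4·6 = 36.5; e = 38.3 − 36.5 = 1.8
x=8: ŷ = 60.5 − 4·8 = 28.5; e = 27.6 − 28.5 = -0.9
x=9: ŷ = 60.5 − 4·9 = 24.5; e = 23.7 − 24.5 = -0.8
x=12: ŷ = 60.5 − 4·12 = 12.5; e = 11.4 − 12.5 = -1.1
x=13: ŷ = 60.5 − 4·13 = 8.5; e = 7.6 − 8.5 = -0.9
x=15: ŷ = 60.5 − 4·15 = 0.5; e = 2.4 − 0.5 = 1.9
Signs: + − − − − +
Runs: +×1, −×4, +×1 → 3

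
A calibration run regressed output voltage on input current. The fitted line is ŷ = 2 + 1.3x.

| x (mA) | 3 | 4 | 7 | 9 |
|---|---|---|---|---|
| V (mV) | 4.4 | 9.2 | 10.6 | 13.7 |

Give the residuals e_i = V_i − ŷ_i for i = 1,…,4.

x=3: ŷ = 2 + 1.3·3 = 5.9; e = 4.4 − 5.9 = -1.5
x=4: ŷ = 2 + 1.3·4 = 7.2; e = 9.2 − 7.2 = 2
x=7: ŷ = 2 + 1.3·7 = 11.1; e = 10.6 − 11.1 = -0.5
x=9: ŷ = 2 + 1.3·9 = 13.7; e = 13.7 − 13.7 = 0

-1.5, 2, -0.5, 0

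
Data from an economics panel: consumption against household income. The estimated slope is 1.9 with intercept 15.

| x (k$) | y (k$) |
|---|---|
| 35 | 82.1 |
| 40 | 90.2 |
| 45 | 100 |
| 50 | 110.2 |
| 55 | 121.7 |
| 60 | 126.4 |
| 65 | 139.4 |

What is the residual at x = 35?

e = 0.6

ŷ = 15 + 1.9·35 = 81.5
e = 82.1 − 81.5 = 0.6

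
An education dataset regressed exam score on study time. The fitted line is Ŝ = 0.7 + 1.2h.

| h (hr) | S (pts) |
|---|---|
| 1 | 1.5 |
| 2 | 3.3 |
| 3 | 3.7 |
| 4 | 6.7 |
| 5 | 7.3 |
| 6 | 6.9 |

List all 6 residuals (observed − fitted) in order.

h=1: Ŝ = 0.7 + 1.2·1 = 1.9; e = 1.5 − 1.9 = -0.4
h=2: Ŝ = 0.7 + 1.2·2 = 3.1; e = 3.3 − 3.1 = 0.2
h=3: Ŝ = 0.7 + 1.2·3 = 4.3; e = 3.7 − 4.3 = -0.6
h=4: Ŝ = 0.7 + 1.2·4 = 5.5; e = 6.7 − 5.5 = 1.2
h=5: Ŝ = 0.7 + 1.2·5 = 6.7; e = 7.3 − 6.7 = 0.6
h=6: Ŝ = 0.7 + 1.2·6 = 7.9; e = 6.9 − 7.9 = -1

-0.4, 0.2, -0.6, 1.2, 0.6, -1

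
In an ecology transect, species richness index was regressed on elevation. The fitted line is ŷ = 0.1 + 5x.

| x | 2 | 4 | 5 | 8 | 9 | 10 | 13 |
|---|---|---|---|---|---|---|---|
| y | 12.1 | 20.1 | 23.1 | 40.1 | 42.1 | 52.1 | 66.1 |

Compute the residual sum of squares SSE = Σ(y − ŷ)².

x=2: ŷ = 0.1 + 5·2 = 10.1; e = 12.1 − 10.1 = 2
x=4: ŷ = 0.1 + 5·4 = 20.1; e = 20.1 − 20.1 = 0
x=5: ŷ = 0.1 + 5·5 = 25.1; e = 23.1 − 25.1 = -2
x=8: ŷ = 0.1 + 5·8 = 40.1; e = 40.1 − 40.1 = 0
x=9: ŷ = 0.1 + 5·9 = 45.1; e = 42.1 − 45.1 = -3
x=10: ŷ = 0.1 + 5·10 = 50.1; e = 52.1 − 50.1 = 2
x=13: ŷ = 0.1 + 5·13 = 65.1; e = 66.1 − 65.1 = 1
SSE = 4 + 0 + 4 + 0 + 9 + 4 + 1 = 22

SSE = 22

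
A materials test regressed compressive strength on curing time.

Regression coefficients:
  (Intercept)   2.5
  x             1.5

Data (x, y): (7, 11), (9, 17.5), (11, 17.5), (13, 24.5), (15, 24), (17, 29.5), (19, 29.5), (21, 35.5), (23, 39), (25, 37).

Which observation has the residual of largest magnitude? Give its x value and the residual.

x=7: ŷ = 2.5 + 1.5·7 = 13; e = 11 − 13 = -2
x=9: ŷ = 2.5 + 1.5·9 = 16; e = 17.5 − 16 = 1.5
x=11: ŷ = 2.5 + 1.5·11 = 19; e = 17.5 − 19 = -1.5
x=13: ŷ = 2.5 + 1.5·13 = 22; e = 24.5 − 22 = 2.5
x=15: ŷ = 2.5 + 1.5·15 = 25; e = 24 − 25 = -1
x=17: ŷ = 2.5 + 1.5·17 = 28; e = 29.5 − 28 = 1.5
x=19: ŷ = 2.5 + 1.5·19 = 31; e = 29.5 − 31 = -1.5
x=21: ŷ = 2.5 + 1.5·21 = 34; e = 35.5 − 34 = 1.5
x=23: ŷ = 2.5 + 1.5·23 = 37; e = 39 − 37 = 2
x=25: ŷ = 2.5 + 1.5·25 = 40; e = 37 − 40 = -3
Largest |e| is 3 at x = 25, residual -3.

x = 25, e = -3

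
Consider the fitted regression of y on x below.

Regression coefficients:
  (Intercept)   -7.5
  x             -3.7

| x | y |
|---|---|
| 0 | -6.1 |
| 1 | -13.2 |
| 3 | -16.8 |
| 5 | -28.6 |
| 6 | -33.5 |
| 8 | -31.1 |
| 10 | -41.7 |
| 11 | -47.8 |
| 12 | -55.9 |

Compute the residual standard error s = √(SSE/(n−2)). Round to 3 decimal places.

s = 3.594

x=0: ŷ = -7.5 − 3.7·0 = -7.5; r = -6.1 − (-7.5) = 1.4
x=1: ŷ = -7.5 − 3.7·1 = -11.2; r = -13.2 − (-11.2) = -2
x=3: ŷ = -7.5 − 3.7·3 = -18.6; r = -16.8 − (-18.6) = 1.8
x=5: ŷ = -7.5 − 3.7·5 = -26; r = -28.6 − (-26) = -2.6
x=6: ŷ = -7.5 − 3.7·6 = -29.7; r = -33.5 − (-29.7) = -3.8
x=8: ŷ = -7.5 − 3.7·8 = -37.1; r = -31.1 − (-37.1) = 6
x=10: ŷ = -7.5 − 3.7·10 = -44.5; r = -41.7 − (-44.5) = 2.8
x=11: ŷ = -7.5 − 3.7·11 = -48.2; r = -47.8 − (-48.2) = 0.4
x=12: ŷ = -7.5 − 3.7·12 = -51.9; r = -55.9 − (-51.9) = -4
SSE = 1.96 + 4 + 3.24 + 6.76 + 14.44 + 36 + 7.84 + 0.16 + 16 = 90.4
s = √(90.4/7) = √12.9143 ≈ 3.594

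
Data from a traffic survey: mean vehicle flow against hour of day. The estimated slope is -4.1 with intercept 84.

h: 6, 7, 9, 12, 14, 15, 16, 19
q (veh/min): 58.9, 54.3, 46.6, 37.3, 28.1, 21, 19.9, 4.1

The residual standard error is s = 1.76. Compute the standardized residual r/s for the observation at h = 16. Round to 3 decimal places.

ŷ = 84 − 4.1·16 = 18.4
r = 19.9 − 18.4 = 1.5
r/s = 1.5 / 1.76 = 0.852

0.852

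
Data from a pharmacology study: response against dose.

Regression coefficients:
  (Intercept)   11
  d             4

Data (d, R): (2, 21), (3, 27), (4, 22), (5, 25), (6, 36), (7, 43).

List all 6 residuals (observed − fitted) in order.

2, 4, -5, -6, 1, 4

d=2: ŷ = 11 + 4·2 = 19; e = 21 − 19 = 2
d=3: ŷ = 11 + 4·3 = 23; e = 27 − 23 = 4
d=4: ŷ = 11 + 4·4 = 27; e = 22 − 27 = -5
d=5: ŷ = 11 + 4·5 = 31; e = 25 − 31 = -6
d=6: ŷ = 11 + 4·6 = 35; e = 36 − 35 = 1
d=7: ŷ = 11 + 4·7 = 39; e = 43 − 39 = 4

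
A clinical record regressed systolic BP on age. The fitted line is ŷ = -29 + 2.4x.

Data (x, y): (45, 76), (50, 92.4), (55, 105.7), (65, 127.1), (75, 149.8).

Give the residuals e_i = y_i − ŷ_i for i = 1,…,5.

-3, 1.4, 2.7, 0.1, -1.2

x=45: ŷ = -29 + 2.4·45 = 79; e = 76 − 79 = -3
x=50: ŷ = -29 + 2.4·50 = 91; e = 92.4 − 91 = 1.4
x=55: ŷ = -29 + 2.4·55 = 103; e = 105.7 − 103 = 2.7
x=65: ŷ = -29 + 2.4·65 = 127; e = 127.1 − 127 = 0.1
x=75: ŷ = -29 + 2.4·75 = 151; e = 149.8 − 151 = -1.2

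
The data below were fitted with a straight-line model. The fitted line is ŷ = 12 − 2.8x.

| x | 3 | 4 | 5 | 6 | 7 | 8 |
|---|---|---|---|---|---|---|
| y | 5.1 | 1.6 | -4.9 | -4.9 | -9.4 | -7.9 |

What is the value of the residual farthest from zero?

x=3: ŷ = 12 − 2.8·3 = 3.6; r = 5.1 − 3.6 = 1.5
x=4: ŷ = 12 − 2.8·4 = 0.8; r = 1.6 − 0.8 = 0.8
x=5: ŷ = 12 − 2.8·5 = -2; r = -4.9 − (-2) = -2.9
x=6: ŷ = 12 − 2.8·6 = -4.8; r = -4.9 − (-4.8) = -0.1
x=7: ŷ = 12 − 2.8·7 = -7.6; r = -9.4 − (-7.6) = -1.8
x=8: ŷ = 12 − 2.8·8 = -10.4; r = -7.9 − (-10.4) = 2.5
Largest |r| is 2.9 at x = 5, residual -2.9.

r = -2.9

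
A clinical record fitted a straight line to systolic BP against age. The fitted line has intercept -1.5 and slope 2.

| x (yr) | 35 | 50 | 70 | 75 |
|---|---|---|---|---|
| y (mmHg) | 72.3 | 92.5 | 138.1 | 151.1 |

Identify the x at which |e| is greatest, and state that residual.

x = 50, e = -6

x=35: ŷ = -1.5 + 2·35 = 68.5; e = 72.3 − 68.5 = 3.8
x=50: ŷ = -1.5 + 2·50 = 98.5; e = 92.5 − 98.5 = -6
x=70: ŷ = -1.5 + 2·70 = 138.5; e = 138.1 − 138.5 = -0.4
x=75: ŷ = -1.5 + 2·75 = 148.5; e = 151.1 − 148.5 = 2.6
Largest |e| is 6 at x = 50, residual -6.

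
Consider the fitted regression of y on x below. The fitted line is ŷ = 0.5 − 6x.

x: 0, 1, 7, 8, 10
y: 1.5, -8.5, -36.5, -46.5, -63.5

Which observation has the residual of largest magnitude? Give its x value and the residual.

x=0: ŷ = 0.5 − 6·0 = 0.5; e = 1.5 − 0.5 = 1
x=1: ŷ = 0.5 − 6·1 = -5.5; e = -8.5 − (-5.5) = -3
x=7: ŷ = 0.5 − 6·7 = -41.5; e = -36.5 − (-41.5) = 5
x=8: ŷ = 0.5 − 6·8 = -47.5; e = -46.5 − (-47.5) = 1
x=10: ŷ = 0.5 − 6·10 = -59.5; e = -63.5 − (-59.5) = -4
Largest |e| is 5 at x = 7, residual 5.

x = 7, e = 5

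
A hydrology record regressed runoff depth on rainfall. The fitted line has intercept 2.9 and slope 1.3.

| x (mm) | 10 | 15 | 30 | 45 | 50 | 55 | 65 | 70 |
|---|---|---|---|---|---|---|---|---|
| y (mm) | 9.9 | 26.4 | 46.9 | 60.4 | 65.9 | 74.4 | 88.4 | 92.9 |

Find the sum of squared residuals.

SSE = 84

x=10: ŷ = 2.9 + 1.3·10 = 15.9; r = 9.9 − 15.9 = -6
x=15: ŷ = 2.9 + 1.3·15 = 22.4; r = 26.4 − 22.4 = 4
x=30: ŷ = 2.9 + 1.3·30 = 41.9; r = 46.9 − 41.9 = 5
x=45: ŷ = 2.9 + 1.3·45 = 61.4; r = 60.4 − 61.4 = -1
x=50: ŷ = 2.9 + 1.3·50 = 67.9; r = 65.9 − 67.9 = -2
x=55: ŷ = 2.9 + 1.3·55 = 74.4; r = 74.4 − 74.4 = 0
x=65: ŷ = 2.9 + 1.3·65 = 87.4; r = 88.4 − 87.4 = 1
x=70: ŷ = 2.9 + 1.3·70 = 93.9; r = 92.9 − 93.9 = -1
SSE = 36 + 16 + 25 + 1 + 4 + 0 + 1 + 1 = 84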